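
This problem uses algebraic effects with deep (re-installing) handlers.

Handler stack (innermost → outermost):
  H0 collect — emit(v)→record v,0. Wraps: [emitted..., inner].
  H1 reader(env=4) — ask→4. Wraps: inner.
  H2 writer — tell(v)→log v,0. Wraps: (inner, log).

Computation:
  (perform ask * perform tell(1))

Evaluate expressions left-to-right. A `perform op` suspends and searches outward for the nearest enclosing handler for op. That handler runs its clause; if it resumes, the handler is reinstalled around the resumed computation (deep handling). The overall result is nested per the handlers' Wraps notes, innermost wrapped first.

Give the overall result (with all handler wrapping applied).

Answer: ([0], (1))

Step-by-step:
ask @ H1 ⇒ 4
tell(1) @ H2 ⇒ log+=1
H0 returns [0]
H1 returns [0]
H2 returns ([0], (1))
= ([0], (1))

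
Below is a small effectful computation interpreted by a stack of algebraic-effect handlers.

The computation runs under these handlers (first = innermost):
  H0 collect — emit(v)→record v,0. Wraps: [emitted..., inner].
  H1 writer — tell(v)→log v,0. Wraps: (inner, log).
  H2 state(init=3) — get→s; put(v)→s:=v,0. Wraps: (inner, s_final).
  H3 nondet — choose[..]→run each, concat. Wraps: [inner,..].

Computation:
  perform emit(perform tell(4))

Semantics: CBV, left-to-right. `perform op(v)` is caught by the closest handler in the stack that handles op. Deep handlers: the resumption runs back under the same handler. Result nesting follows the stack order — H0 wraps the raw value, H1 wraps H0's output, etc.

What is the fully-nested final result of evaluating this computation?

Evaluation trace:
tell(4) @ H1 ⇒ log+=4
emit(0) @ H0 ⇒ out+=0
H0 returns [0, 0]
H1 returns ([0, 0], (4))
H2 returns (([0, 0], (4)), 3)
H3 returns [(([0, 0], (4)), 3)]
= [(([0, 0], (4)), 3)]

Answer: [(([0, 0], (4)), 3)]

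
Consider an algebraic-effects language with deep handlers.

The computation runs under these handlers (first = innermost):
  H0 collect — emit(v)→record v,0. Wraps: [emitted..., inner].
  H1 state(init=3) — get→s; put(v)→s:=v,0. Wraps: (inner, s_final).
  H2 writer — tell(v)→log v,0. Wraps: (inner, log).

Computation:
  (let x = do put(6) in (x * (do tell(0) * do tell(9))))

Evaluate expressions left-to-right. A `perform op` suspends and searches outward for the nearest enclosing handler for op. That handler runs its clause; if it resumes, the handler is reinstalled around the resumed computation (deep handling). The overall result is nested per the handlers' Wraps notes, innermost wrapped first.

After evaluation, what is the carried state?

Answer: 6

Evaluation trace:
put(6) @ H1 ⇒ s:=6
tell(0) @ H2 ⇒ log+=0
tell(9) @ H2 ⇒ log+=9
H0 returns [0]
H1 returns ([0], 6)
H2 returns (([0], 6), (0, 9))
= (([0], 6), (0, 9))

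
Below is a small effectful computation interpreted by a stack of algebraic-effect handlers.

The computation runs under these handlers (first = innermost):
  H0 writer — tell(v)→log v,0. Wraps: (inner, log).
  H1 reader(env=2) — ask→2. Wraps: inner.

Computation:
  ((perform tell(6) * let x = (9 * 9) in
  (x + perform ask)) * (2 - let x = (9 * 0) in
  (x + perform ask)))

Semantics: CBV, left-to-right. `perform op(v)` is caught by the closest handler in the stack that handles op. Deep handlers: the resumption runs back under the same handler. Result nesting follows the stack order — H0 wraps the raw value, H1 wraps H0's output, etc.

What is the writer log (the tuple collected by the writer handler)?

Answer: (6)

Working:
tell(6) @ H0 ⇒ log+=6
ask @ H1 ⇒ 2
ask @ H1 ⇒ 2
H0 returns (0, (6))
H1 returns (0, (6))
= (0, (6))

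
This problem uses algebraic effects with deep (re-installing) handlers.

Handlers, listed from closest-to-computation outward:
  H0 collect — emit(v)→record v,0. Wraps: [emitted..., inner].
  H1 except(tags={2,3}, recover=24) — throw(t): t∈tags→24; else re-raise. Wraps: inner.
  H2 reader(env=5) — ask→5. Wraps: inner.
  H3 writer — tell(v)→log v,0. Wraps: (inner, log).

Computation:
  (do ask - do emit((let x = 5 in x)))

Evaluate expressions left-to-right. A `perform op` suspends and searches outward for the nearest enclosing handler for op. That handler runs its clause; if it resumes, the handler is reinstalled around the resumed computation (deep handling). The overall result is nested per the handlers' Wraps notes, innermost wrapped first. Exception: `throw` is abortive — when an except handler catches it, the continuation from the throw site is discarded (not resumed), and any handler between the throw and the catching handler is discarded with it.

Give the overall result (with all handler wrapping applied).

Working:
ask @ H2 ⇒ 5
emit(5) @ H0 ⇒ out+=5
H0 returns [5, 5]
H1 returns [5, 5]
H2 returns [5, 5]
H3 returns ([5, 5], ())
= ([5, 5], ())

Answer: ([5, 5], ())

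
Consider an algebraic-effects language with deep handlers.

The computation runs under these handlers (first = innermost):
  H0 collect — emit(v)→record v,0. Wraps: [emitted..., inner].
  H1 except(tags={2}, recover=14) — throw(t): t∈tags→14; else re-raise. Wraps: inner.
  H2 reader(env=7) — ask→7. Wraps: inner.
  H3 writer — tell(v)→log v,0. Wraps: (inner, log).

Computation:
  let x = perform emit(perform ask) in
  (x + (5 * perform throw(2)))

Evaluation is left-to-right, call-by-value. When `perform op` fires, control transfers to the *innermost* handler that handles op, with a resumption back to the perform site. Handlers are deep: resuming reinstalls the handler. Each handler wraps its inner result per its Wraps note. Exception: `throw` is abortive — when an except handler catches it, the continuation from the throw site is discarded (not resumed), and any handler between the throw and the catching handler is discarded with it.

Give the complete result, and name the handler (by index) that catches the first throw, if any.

Step-by-step:
ask @ H2 ⇒ 7
emit(7) @ H0 ⇒ out+=7
throw(2) @ H1 caught ⇒ 14
H2 returns 14
H3 returns (14, ())
= (14, ())

Answer: (14, ()) ; first throw caught by: H1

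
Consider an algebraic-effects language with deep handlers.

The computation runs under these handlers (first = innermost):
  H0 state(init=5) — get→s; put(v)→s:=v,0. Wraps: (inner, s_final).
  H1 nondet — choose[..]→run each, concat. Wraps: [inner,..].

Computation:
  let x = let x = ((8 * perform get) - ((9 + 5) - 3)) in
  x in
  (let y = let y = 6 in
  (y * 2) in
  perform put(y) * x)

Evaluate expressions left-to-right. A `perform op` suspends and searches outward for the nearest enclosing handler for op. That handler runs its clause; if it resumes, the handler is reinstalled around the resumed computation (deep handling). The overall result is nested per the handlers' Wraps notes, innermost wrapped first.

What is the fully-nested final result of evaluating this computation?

Answer: [(0, 12)]

Step-by-step:
get @ H0 ⇒ 5
put(12) @ H0 ⇒ s:=12
H0 returns (0, 12)
H1 returns [(0, 12)]
= [(0, 12)]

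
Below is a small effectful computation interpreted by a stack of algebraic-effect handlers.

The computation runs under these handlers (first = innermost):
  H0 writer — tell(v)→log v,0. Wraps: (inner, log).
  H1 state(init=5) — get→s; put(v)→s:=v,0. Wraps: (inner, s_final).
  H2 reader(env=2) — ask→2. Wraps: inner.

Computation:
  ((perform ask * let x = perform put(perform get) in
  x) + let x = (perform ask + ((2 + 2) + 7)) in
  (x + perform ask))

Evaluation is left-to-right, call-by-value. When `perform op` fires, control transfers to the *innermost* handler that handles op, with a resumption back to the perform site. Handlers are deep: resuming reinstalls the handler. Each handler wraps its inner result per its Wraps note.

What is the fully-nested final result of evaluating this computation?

Working:
ask @ H2 ⇒ 2
get @ H1 ⇒ 5
put(5) @ H1 ⇒ s:=5
ask @ H2 ⇒ 2
ask @ H2 ⇒ 2
H0 returns (15, ())
H1 returns ((15, ()), 5)
H2 returns ((15, ()), 5)
= ((15, ()), 5)

Answer: ((15, ()), 5)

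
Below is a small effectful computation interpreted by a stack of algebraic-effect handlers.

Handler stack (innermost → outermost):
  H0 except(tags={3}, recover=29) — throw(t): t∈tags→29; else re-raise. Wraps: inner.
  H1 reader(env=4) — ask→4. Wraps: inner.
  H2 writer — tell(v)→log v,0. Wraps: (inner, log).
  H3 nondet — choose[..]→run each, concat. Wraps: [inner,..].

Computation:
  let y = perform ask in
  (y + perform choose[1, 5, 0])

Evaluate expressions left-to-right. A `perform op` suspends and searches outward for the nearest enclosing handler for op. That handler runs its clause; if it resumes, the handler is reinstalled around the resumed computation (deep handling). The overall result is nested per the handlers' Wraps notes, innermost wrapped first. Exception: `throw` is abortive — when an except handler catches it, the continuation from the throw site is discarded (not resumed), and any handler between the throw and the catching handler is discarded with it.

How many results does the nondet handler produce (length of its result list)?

Step-by-step:
ask @ H1 ⇒ 4
choose[1, 5, 0] @ H3
  branch[0] choose=1:
    H0 returns 5
    H1 returns 5
    H2 returns (5, ())
    H3 returns [(5, ())]
  branch[1] choose=5:
    H0 returns 9
    H1 returns 9
    H2 returns (9, ())
    H3 returns [(9, ())]
  branch[2] choose=0:
    H0 returns 4
    H1 returns 4
    H2 returns (4, ())
    H3 returns [(4, ())]
= [(5, ()), (9, ()), (4, ())]

Answer: 3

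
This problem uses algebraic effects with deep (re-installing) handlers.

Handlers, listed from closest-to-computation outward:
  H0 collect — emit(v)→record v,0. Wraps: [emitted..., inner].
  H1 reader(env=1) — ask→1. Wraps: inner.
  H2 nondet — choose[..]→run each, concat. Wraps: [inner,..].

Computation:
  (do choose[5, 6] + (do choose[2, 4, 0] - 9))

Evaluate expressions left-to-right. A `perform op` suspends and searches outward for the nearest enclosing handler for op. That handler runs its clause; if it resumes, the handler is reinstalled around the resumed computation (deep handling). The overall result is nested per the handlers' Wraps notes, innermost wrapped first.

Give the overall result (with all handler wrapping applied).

Step-by-step:
choose[5, 6] @ H2
  branch[0] choose=5:
    choose[2, 4, 0] @ H2
      branch[0] choose=2:
        H0 returns [-2]
        H1 returns [-2]
        H2 returns [[-2]]
      branch[1] choose=4:
        H0 returns [0]
        H1 returns [0]
        H2 returns [[0]]
      branch[2] choose=0:
        H0 returns [-4]
        H1 returns [-4]
        H2 returns [[-4]]
  branch[1] choose=6:
    choose[2, 4, 0] @ H2
      branch[0] choose=2:
        H0 returns [-1]
        H1 returns [-1]
        H2 returns [[-1]]
      branch[1] choose=4:
        H0 returns [1]
        H1 returns [1]
        H2 returns [[1]]
      branch[2] choose=0:
        H0 returns [-3]
        H1 returns [-3]
        H2 returns [[-3]]
= [[-2], [0], [-4], [-1], [1], [-3]]

Answer: [[-2], [0], [-4], [-1], [1], [-3]]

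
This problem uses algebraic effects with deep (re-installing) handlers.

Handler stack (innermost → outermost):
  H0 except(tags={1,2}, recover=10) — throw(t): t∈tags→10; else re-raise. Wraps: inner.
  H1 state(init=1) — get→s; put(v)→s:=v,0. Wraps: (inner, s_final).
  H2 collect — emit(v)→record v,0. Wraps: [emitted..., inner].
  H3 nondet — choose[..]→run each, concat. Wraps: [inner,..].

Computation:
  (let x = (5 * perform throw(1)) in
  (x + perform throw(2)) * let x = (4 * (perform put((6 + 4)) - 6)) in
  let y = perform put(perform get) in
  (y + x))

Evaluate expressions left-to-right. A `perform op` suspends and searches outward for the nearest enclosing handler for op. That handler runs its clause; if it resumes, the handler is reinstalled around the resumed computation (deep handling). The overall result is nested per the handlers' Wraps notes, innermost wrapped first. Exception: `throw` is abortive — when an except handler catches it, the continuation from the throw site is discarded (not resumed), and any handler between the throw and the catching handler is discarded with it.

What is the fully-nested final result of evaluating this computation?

Working:
throw(1) @ H0 caught ⇒ 10
H1 returns (10, 1)
H2 returns [(10, 1)]
H3 returns [[(10, 1)]]
= [[(10, 1)]]

Answer: [[(10, 1)]]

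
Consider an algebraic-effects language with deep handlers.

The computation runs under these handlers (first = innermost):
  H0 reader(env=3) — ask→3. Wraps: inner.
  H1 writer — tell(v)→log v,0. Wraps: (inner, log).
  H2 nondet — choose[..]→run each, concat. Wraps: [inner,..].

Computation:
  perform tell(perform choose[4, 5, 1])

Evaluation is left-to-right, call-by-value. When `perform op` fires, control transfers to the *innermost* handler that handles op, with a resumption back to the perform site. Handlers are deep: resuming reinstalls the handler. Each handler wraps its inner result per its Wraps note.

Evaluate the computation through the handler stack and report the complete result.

Answer: [(0, (4)), (0, (5)), (0, (1))]

Working:
choose[4, 5, 1] @ H2
  branch[0] choose=4:
    tell(4) @ H1 ⇒ log+=4
    H0 returns 0
    H1 returns (0, (4))
    H2 returns [(0, (4))]
  branch[1] choose=5:
    tell(5) @ H1 ⇒ log+=5
    H0 returns 0
    H1 returns (0, (5))
    H2 returns [(0, (5))]
  branch[2] choose=1:
    tell(1) @ H1 ⇒ log+=1
    H0 returns 0
    H1 returns (0, (1))
    H2 returns [(0, (1))]
= [(0, (4)), (0, (5)), (0, (1))]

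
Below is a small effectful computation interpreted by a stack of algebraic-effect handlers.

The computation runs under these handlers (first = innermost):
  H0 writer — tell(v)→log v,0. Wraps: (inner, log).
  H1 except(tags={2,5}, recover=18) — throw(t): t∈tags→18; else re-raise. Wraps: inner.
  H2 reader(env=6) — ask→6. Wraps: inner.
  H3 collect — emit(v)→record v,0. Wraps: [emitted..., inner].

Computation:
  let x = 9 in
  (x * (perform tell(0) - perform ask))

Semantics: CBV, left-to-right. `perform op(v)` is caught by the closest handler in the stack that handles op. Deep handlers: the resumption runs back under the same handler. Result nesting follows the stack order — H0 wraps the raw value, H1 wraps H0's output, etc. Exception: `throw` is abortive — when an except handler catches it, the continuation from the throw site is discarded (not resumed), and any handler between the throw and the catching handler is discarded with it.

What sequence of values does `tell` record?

Step-by-step:
tell(0) @ H0 ⇒ log+=0
ask @ H2 ⇒ 6
H0 returns (-54, (0))
H1 returns (-54, (0))
H2 returns (-54, (0))
H3 returns [(-54, (0))]
= [(-54, (0))]

Answer: (0)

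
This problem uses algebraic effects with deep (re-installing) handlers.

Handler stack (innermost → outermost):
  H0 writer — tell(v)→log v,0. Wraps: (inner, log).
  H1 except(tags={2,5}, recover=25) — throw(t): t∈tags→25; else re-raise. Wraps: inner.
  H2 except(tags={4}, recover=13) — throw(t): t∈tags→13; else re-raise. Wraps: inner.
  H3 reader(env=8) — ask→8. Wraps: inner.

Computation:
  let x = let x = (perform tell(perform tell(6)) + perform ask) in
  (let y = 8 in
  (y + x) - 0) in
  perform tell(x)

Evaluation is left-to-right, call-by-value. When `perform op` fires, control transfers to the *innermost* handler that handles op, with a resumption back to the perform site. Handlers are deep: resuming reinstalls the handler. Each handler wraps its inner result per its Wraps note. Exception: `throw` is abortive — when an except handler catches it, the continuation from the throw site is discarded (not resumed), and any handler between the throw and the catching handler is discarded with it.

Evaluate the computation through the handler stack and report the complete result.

Answer: (0, (6, 0, 16))

Step-by-step:
tell(6) @ H0 ⇒ log+=6
tell(0) @ H0 ⇒ log+=0
ask @ H3 ⇒ 8
tell(16) @ H0 ⇒ log+=16
H0 returns (0, (6, 0, 16))
H1 returns (0, (6, 0, 16))
H2 returns (0, (6, 0, 16))
H3 returns (0, (6, 0, 16))
= (0, (6, 0, 16))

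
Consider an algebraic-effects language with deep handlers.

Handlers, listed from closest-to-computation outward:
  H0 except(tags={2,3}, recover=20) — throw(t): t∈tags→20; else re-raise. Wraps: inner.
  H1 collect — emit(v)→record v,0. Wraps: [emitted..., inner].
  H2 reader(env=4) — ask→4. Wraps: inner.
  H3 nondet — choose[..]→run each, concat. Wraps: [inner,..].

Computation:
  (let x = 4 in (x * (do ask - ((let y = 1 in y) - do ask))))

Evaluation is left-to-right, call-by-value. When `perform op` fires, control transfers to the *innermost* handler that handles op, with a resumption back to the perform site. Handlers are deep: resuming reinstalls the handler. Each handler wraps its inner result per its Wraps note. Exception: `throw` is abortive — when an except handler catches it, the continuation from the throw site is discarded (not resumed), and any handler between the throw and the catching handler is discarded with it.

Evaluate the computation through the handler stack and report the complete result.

Evaluation trace:
ask @ H2 ⇒ 4
ask @ H2 ⇒ 4
H0 returns 28
H1 returns [28]
H2 returns [28]
H3 returns [[28]]
= [[28]]

Answer: [[28]]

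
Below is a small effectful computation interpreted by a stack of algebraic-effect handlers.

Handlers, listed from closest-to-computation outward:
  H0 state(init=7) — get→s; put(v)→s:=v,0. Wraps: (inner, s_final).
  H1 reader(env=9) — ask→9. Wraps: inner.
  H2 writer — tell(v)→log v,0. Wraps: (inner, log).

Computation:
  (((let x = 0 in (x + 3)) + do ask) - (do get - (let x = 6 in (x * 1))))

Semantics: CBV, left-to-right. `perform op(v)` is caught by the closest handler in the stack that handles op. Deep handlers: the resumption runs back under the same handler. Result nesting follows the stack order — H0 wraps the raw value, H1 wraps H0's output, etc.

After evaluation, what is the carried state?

Working:
ask @ H1 ⇒ 9
get @ H0 ⇒ 7
H0 returns (11, 7)
H1 returns (11, 7)
H2 returns ((11, 7), ())
= ((11, 7), ())

Answer: 7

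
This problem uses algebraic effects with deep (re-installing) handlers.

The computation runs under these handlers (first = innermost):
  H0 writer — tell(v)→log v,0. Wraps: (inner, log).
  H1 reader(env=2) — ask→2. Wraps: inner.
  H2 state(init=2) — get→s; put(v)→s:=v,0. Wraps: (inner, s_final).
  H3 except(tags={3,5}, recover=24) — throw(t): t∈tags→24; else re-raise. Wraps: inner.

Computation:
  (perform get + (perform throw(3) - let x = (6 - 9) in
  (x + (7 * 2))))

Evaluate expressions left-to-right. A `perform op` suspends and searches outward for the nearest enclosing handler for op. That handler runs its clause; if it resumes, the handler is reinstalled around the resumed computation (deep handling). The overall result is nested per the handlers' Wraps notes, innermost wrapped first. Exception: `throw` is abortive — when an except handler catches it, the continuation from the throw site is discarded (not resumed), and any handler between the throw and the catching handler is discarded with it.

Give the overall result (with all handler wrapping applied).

Working:
get @ H2 ⇒ 2
throw(3) @ H3 caught ⇒ 24
= 24

Answer: 24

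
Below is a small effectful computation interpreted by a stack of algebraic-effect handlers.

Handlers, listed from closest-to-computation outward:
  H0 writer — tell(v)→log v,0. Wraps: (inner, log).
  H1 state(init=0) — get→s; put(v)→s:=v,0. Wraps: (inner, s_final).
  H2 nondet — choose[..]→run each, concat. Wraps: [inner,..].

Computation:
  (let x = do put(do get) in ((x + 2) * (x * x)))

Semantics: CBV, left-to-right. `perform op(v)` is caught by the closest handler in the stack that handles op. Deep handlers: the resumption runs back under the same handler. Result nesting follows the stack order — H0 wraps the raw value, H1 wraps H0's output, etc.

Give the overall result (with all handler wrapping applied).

Answer: [((0, ()), 0)]

Evaluation trace:
get @ H1 ⇒ 0
put(0) @ H1 ⇒ s:=0
H0 returns (0, ())
H1 returns ((0, ()), 0)
H2 returns [((0, ()), 0)]
= [((0, ()), 0)]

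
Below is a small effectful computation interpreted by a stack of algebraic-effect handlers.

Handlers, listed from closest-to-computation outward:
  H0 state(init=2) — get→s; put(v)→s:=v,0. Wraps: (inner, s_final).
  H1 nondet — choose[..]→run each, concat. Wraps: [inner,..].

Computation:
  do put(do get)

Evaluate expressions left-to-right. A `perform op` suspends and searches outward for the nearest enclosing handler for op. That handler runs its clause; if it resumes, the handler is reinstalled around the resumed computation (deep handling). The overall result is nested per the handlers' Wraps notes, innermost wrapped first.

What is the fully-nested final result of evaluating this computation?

Evaluation trace:
get @ H0 ⇒ 2
put(2) @ H0 ⇒ s:=2
H0 returns (0, 2)
H1 returns [(0, 2)]
= [(0, 2)]

Answer: [(0, 2)]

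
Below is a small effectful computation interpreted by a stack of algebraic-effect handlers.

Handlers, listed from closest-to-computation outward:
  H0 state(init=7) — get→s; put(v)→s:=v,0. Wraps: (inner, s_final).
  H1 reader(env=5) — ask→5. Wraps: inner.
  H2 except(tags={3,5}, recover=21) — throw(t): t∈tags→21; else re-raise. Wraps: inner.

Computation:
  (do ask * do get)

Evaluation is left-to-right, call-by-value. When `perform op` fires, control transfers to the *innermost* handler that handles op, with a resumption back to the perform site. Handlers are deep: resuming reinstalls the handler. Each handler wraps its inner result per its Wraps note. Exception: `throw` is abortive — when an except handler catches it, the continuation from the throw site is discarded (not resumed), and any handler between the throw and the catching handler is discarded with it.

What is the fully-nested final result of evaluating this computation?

Answer: (35, 7)

Evaluation trace:
ask @ H1 ⇒ 5
get @ H0 ⇒ 7
H0 returns (35, 7)
H1 returns (35, 7)
H2 returns (35, 7)
= (35, 7)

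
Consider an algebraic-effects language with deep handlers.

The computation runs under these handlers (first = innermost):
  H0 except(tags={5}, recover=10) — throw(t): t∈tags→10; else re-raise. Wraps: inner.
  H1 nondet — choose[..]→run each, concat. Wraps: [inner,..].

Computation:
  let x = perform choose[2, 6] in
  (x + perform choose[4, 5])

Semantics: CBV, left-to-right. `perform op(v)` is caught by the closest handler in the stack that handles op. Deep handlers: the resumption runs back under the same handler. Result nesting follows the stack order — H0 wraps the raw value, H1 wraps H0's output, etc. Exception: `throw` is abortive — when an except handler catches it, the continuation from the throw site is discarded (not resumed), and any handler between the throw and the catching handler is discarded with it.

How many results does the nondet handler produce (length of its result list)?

Answer: 4

Step-by-step:
choose[2, 6] @ H1
  branch[0] choose=2:
    choose[4, 5] @ H1
      branch[0] choose=4:
        H0 returns 6
        H1 returns [6]
      branch[1] choose=5:
        H0 returns 7
        H1 returns [7]
  branch[1] choose=6:
    choose[4, 5] @ H1
      branch[0] choose=4:
        H0 returns 10
        H1 returns [10]
      branch[1] choose=5:
        H0 returns 11
        H1 returns [11]
= [6, 7, 10, 11]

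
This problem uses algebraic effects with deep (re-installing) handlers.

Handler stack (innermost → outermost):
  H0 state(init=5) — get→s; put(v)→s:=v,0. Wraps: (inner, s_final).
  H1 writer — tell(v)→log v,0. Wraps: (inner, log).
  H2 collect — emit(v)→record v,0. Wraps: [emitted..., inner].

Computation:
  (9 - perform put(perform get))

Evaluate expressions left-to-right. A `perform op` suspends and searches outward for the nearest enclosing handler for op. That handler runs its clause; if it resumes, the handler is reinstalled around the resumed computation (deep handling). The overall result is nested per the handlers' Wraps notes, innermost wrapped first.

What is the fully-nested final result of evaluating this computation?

Working:
get @ H0 ⇒ 5
put(5) @ H0 ⇒ s:=5
H0 returns (9, 5)
H1 returns ((9, 5), ())
H2 returns [((9, 5), ())]
= [((9, 5), ())]

Answer: [((9, 5), ())]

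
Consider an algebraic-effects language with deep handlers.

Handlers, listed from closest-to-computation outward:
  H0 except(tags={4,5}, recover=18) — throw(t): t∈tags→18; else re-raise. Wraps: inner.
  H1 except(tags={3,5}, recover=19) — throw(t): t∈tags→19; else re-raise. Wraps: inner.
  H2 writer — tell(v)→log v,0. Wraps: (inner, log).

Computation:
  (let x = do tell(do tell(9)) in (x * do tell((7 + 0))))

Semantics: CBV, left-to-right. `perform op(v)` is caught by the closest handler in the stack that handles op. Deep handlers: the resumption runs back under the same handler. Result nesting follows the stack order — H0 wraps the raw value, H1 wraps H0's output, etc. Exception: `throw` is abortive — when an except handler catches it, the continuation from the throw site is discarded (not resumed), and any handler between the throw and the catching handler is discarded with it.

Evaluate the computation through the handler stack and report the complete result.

Answer: (0, (9, 0, 7))

Working:
tell(9) @ H2 ⇒ log+=9
tell(0) @ H2 ⇒ log+=0
tell(7) @ H2 ⇒ log+=7
H0 returns 0
H1 returns 0
H2 returns (0, (9, 0, 7))
= (0, (9, 0, 7))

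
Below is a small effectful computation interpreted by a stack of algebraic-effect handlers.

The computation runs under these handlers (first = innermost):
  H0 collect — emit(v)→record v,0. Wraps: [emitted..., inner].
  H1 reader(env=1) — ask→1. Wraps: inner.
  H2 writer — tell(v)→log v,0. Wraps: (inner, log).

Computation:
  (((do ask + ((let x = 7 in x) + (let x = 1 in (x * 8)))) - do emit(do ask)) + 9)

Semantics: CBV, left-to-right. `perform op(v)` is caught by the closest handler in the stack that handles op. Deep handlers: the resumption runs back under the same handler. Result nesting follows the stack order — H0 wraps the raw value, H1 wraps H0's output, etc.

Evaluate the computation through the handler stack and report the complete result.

Step-by-step:
ask @ H1 ⇒ 1
ask @ H1 ⇒ 1
emit(1) @ H0 ⇒ out+=1
H0 returns [1, 25]
H1 returns [1, 25]
H2 returns ([1, 25], ())
= ([1, 25], ())

Answer: ([1, 25], ())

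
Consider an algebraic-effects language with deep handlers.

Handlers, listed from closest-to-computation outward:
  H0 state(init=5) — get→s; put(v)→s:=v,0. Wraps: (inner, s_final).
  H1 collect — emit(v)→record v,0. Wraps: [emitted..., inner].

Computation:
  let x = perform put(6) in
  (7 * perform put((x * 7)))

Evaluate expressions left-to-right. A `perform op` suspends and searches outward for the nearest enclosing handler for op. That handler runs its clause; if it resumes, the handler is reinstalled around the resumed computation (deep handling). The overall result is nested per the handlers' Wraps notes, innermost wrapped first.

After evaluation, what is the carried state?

Working:
put(6) @ H0 ⇒ s:=6
put(0) @ H0 ⇒ s:=0
H0 returns (0, 0)
H1 returns [(0, 0)]
= [(0, 0)]

Answer: 0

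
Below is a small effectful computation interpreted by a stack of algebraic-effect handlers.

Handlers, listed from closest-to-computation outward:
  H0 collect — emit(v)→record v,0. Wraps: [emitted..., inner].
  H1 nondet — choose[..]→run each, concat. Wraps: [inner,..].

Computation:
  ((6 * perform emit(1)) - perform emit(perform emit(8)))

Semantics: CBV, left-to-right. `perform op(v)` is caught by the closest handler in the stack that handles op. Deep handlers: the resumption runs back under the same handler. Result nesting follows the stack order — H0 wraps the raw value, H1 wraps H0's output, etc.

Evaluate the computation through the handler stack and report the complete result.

Answer: [[1, 8, 0, 0]]

Step-by-step:
emit(1) @ H0 ⇒ out+=1
emit(8) @ H0 ⇒ out+=8
emit(0) @ H0 ⇒ out+=0
H0 returns [1, 8, 0, 0]
H1 returns [[1, 8, 0, 0]]
= [[1, 8, 0, 0]]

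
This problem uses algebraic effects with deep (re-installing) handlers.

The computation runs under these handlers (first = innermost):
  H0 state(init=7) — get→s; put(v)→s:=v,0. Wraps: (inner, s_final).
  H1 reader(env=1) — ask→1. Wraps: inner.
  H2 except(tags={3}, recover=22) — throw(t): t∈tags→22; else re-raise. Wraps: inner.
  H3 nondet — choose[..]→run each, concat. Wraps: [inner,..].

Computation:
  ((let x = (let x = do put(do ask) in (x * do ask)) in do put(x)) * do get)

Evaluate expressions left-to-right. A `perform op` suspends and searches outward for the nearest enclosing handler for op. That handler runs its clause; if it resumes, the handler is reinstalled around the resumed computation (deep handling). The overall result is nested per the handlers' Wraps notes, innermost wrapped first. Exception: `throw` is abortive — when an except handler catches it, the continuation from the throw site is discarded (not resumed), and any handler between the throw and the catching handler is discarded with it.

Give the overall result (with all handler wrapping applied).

Step-by-step:
ask @ H1 ⇒ 1
put(1) @ H0 ⇒ s:=1
ask @ H1 ⇒ 1
put(0) @ H0 ⇒ s:=0
get @ H0 ⇒ 0
H0 returns (0, 0)
H1 returns (0, 0)
H2 returns (0, 0)
H3 returns [(0, 0)]
= [(0, 0)]

Answer: [(0, 0)]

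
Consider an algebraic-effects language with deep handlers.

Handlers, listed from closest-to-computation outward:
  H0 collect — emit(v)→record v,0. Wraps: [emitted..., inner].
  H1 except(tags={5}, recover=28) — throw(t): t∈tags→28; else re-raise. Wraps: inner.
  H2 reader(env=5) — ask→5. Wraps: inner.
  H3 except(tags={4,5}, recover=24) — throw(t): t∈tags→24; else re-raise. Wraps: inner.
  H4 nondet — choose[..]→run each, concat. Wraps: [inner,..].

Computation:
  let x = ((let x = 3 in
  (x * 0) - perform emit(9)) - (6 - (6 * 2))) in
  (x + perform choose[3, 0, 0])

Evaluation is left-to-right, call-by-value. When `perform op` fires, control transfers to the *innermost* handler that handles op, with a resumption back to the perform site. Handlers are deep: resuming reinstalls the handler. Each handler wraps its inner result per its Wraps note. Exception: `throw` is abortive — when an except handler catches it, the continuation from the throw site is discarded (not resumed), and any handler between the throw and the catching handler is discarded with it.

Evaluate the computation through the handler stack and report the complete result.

Working:
emit(9) @ H0 ⇒ out+=9
choose[3, 0, 0] @ H4
  branch[0] choose=3:
    H0 returns [9, 9]
    H1 returns [9, 9]
    H2 returns [9, 9]
    H3 returns [9, 9]
    H4 returns [[9, 9]]
  branch[1] choose=0:
    H0 returns [9, 6]
    H1 returns [9, 6]
    H2 returns [9, 6]
    H3 returns [9, 6]
    H4 returns [[9, 6]]
  branch[2] choose=0:
    H0 returns [9, 6]
    H1 returns [9, 6]
    H2 returns [9, 6]
    H3 returns [9, 6]
    H4 returns [[9, 6]]
= [[9, 9], [9, 6], [9, 6]]

Answer: [[9, 9], [9, 6], [9, 6]]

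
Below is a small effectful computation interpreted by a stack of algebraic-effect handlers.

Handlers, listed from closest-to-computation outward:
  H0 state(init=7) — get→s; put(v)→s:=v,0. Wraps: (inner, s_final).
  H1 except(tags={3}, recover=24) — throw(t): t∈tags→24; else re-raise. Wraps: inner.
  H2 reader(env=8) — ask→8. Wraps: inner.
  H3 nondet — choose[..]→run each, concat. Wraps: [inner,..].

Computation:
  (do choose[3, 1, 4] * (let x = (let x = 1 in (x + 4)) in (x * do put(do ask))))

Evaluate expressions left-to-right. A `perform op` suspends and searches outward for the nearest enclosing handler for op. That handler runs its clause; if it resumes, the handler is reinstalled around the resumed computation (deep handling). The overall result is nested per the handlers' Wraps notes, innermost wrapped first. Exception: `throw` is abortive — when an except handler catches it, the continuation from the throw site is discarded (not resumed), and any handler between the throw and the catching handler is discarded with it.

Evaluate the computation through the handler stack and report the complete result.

Answer: [(0, 8), (0, 8), (0, 8)]

Step-by-step:
choose[3, 1, 4] @ H3
  branch[0] choose=3:
    ask @ H2 ⇒ 8
    put(8) @ H0 ⇒ s:=8
    H0 returns (0, 8)
    H1 returns (0, 8)
    H2 returns (0, 8)
    H3 returns [(0, 8)]
  branch[1] choose=1:
    ask @ H2 ⇒ 8
    put(8) @ H0 ⇒ s:=8
    H0 returns (0, 8)
    H1 returns (0, 8)
    H2 returns (0, 8)
    H3 returns [(0, 8)]
  branch[2] choose=4:
    ask @ H2 ⇒ 8
    put(8) @ H0 ⇒ s:=8
    H0 returns (0, 8)
    H1 returns (0, 8)
    H2 returns (0, 8)
    H3 returns [(0, 8)]
= [(0, 8), (0, 8), (0, 8)]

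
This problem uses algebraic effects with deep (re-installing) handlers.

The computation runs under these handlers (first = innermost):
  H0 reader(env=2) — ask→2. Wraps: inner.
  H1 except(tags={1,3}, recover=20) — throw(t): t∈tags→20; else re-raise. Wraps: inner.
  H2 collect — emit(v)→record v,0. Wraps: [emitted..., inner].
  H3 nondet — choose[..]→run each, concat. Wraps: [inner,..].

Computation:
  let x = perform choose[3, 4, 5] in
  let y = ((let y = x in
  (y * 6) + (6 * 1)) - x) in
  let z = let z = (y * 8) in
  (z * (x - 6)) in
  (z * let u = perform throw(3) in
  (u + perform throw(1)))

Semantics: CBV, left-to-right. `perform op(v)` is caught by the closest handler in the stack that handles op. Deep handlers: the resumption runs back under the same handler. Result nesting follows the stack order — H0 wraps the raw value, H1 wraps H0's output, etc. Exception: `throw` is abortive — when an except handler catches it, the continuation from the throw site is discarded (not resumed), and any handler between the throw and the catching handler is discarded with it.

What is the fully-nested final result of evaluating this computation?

Evaluation trace:
choose[3, 4, 5] @ H3
  branch[0] choose=3:
    throw(3) @ H1 caught ⇒ 20
    H2 returns [20]
    H3 returns [[20]]
  branch[1] choose=4:
    throw(3) @ H1 caught ⇒ 20
    H2 returns [20]
    H3 returns [[20]]
  branch[2] choose=5:
    throw(3) @ H1 caught ⇒ 20
    H2 returns [20]
    H3 returns [[20]]
= [[20], [20], [20]]

Answer: [[20], [20], [20]]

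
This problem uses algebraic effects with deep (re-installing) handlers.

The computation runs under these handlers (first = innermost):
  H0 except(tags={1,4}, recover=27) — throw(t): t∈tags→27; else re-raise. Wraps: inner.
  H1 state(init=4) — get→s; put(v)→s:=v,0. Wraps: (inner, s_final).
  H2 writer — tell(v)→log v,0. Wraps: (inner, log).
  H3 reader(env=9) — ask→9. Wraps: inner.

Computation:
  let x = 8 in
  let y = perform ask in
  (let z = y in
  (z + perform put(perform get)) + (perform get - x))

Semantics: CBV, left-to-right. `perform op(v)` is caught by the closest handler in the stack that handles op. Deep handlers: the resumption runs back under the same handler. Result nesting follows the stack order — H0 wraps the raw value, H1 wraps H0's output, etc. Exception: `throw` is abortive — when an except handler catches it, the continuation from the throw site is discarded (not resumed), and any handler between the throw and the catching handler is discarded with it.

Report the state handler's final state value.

Answer: 4

Step-by-step:
ask @ H3 ⇒ 9
get @ H1 ⇒ 4
put(4) @ H1 ⇒ s:=4
get @ H1 ⇒ 4
H0 returns 5
H1 returns (5, 4)
H2 returns ((5, 4), ())
H3 returns ((5, 4), ())
= ((5, 4), ())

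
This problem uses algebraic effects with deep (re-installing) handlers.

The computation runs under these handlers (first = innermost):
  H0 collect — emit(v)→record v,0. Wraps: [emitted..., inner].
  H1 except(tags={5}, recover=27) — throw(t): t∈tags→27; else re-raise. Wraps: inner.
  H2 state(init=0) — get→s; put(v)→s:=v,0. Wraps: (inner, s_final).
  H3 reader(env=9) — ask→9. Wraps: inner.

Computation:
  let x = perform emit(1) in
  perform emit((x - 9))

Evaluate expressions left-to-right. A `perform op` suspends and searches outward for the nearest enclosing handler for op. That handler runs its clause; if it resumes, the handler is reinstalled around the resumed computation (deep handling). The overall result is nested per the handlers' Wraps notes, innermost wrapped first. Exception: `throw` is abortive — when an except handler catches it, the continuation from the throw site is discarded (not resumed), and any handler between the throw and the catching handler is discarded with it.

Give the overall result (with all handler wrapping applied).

Evaluation trace:
emit(1) @ H0 ⇒ out+=1
emit(-9) @ H0 ⇒ out+=-9
H0 returns [1, -9, 0]
H1 returns [1, -9, 0]
H2 returns ([1, -9, 0], 0)
H3 returns ([1, -9, 0], 0)
= ([1, -9, 0], 0)

Answer: ([1, -9, 0], 0)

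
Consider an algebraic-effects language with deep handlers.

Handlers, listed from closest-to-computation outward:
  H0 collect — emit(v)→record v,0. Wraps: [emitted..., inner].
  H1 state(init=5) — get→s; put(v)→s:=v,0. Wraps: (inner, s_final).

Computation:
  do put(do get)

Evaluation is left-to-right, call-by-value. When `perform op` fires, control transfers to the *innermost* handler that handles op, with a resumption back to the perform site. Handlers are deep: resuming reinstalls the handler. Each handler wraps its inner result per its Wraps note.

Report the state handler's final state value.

Answer: 5

Evaluation trace:
get @ H1 ⇒ 5
put(5) @ H1 ⇒ s:=5
H0 returns [0]
H1 returns ([0], 5)
= ([0], 5)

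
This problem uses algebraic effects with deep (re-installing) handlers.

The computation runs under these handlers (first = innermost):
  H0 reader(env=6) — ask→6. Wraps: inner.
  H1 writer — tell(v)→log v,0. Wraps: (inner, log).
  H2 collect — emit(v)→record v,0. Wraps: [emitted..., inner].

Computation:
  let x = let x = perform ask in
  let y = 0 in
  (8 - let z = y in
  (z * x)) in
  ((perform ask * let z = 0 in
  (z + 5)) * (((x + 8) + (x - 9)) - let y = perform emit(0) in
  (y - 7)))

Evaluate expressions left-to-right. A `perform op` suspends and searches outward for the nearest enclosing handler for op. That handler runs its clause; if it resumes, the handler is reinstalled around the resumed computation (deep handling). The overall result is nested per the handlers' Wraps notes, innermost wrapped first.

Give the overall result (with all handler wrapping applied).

Answer: [0, (660, ())]

Evaluation trace:
ask @ H0 ⇒ 6
ask @ H0 ⇒ 6
emit(0) @ H2 ⇒ out+=0
H0 returns 660
H1 returns (660, ())
H2 returns [0, (660, ())]
= [0, (660, ())]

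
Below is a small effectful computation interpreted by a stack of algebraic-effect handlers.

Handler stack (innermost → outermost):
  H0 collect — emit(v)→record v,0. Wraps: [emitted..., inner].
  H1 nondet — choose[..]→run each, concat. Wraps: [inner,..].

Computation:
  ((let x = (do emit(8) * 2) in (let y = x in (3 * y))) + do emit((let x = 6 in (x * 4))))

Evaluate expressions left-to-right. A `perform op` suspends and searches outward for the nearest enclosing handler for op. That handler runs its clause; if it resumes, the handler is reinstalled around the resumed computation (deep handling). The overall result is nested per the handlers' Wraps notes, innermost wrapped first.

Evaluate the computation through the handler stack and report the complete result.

Evaluation trace:
emit(8) @ H0 ⇒ out+=8
emit(24) @ H0 ⇒ out+=24
H0 returns [8, 24, 0]
H1 returns [[8, 24, 0]]
= [[8, 24, 0]]

Answer: [[8, 24, 0]]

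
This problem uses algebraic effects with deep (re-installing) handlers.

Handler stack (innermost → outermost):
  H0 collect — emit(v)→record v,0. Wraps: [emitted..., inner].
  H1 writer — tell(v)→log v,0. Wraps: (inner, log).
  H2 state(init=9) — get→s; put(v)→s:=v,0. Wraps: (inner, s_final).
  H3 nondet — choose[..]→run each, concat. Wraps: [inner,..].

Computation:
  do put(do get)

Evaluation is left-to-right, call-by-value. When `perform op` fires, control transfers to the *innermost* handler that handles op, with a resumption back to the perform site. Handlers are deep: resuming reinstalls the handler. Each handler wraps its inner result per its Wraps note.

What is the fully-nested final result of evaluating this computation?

Answer: [(([0], ()), 9)]

Evaluation trace:
get @ H2 ⇒ 9
put(9) @ H2 ⇒ s:=9
H0 returns [0]
H1 returns ([0], ())
H2 returns (([0], ()), 9)
H3 returns [(([0], ()), 9)]
= [(([0], ()), 9)]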